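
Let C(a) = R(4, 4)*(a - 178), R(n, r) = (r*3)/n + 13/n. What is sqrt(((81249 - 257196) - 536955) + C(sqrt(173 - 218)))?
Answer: sqrt(-2856058 + 75*I*sqrt(5))/2 ≈ 0.024809 + 844.99*I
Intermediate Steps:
R(n, r) = 13/n + 3*r/n (R(n, r) = (3*r)/n + 13/n = 3*r/n + 13/n = 13/n + 3*r/n)
C(a) = -2225/2 + 25*a/4 (C(a) = ((13 + 3*4)/4)*(a - 178) = ((13 + 12)/4)*(-178 + a) = ((1/4)*25)*(-178 + a) = 25*(-178 + a)/4 = -2225/2 + 25*a/4)
sqrt(((81249 - 257196) - 536955) + C(sqrt(173 - 218))) = sqrt(((81249 - 257196) - 536955) + (-2225/2 + 25*sqrt(173 - 218)/4)) = sqrt((-175947 - 536955) + (-2225/2 + 25*sqrt(-45)/4)) = sqrt(-712902 + (-2225/2 + 25*(3*I*sqrt(5))/4)) = sqrt(-712902 + (-2225/2 + 75*I*sqrt(5)/4)) = sqrt(-1428029/2 + 75*I*sqrt(5)/4)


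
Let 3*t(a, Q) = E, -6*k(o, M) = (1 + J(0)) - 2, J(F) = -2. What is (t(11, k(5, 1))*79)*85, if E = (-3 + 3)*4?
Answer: 0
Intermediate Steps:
k(o, M) = ½ (k(o, M) = -((1 - 2) - 2)/6 = -(-1 - 2)/6 = -⅙*(-3) = ½)
E = 0 (E = 0*4 = 0)
t(a, Q) = 0 (t(a, Q) = (⅓)*0 = 0)
(t(11, k(5, 1))*79)*85 = (0*79)*85 = 0*85 = 0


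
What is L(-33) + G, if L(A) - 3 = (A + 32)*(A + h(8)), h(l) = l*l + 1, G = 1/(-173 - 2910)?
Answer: -89408/3083 ≈ -29.000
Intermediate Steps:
G = -1/3083 (G = 1/(-3083) = -1/3083 ≈ -0.00032436)
h(l) = 1 + l² (h(l) = l² + 1 = 1 + l²)
L(A) = 3 + (32 + A)*(65 + A) (L(A) = 3 + (A + 32)*(A + (1 + 8²)) = 3 + (32 + A)*(A + (1 + 64)) = 3 + (32 + A)*(A + 65) = 3 + (32 + A)*(65 + A))
L(-33) + G = (2083 + (-33)² + 97*(-33)) - 1/3083 = (2083 + 1089 - 3201) - 1/3083 = -29 - 1/3083 = -89408/3083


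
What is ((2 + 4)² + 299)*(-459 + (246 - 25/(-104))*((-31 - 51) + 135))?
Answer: 438696235/104 ≈ 4.2182e+6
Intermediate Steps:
((2 + 4)² + 299)*(-459 + (246 - 25/(-104))*((-31 - 51) + 135)) = (6² + 299)*(-459 + (246 - 25*(-1/104))*(-82 + 135)) = (36 + 299)*(-459 + (246 + 25/104)*53) = 335*(-459 + (25609/104)*53) = 335*(-459 + 1357277/104) = 335*(1309541/104) = 438696235/104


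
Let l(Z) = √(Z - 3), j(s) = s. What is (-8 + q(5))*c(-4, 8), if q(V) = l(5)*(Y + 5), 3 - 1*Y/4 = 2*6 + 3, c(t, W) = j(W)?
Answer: -64 - 344*√2 ≈ -550.49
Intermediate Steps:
c(t, W) = W
l(Z) = √(-3 + Z)
Y = -48 (Y = 12 - 4*(2*6 + 3) = 12 - 4*(12 + 3) = 12 - 4*15 = 12 - 60 = -48)
q(V) = -43*√2 (q(V) = √(-3 + 5)*(-48 + 5) = √2*(-43) = -43*√2)
(-8 + q(5))*c(-4, 8) = (-8 - 43*√2)*8 = -64 - 344*√2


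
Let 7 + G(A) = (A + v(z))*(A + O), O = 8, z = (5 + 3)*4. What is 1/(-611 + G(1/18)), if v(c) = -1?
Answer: -324/202697 ≈ -0.0015984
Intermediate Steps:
z = 32 (z = 8*4 = 32)
G(A) = -7 + (-1 + A)*(8 + A) (G(A) = -7 + (A - 1)*(A + 8) = -7 + (-1 + A)*(8 + A))
1/(-611 + G(1/18)) = 1/(-611 + (-15 + (1/18)² + 7/18)) = 1/(-611 + (-15 + (1/18)² + 7*(1/18))) = 1/(-611 + (-15 + 1/324 + 7/18)) = 1/(-611 - 4733/324) = 1/(-202697/324) = -324/202697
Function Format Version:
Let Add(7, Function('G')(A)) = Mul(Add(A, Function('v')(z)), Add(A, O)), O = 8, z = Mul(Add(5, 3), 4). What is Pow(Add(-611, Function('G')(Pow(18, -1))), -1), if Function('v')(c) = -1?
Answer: Rational(-324, 202697) ≈ -0.0015984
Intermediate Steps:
z = 32 (z = Mul(8, 4) = 32)
Function('G')(A) = Add(-7, Mul(Add(-1, A), Add(8, A))) (Function('G')(A) = Add(-7, Mul(Add(A, -1), Add(A, 8))) = Add(-7, Mul(Add(-1, A), Add(8, A))))
Pow(Add(-611, Function('G')(Pow(18, -1))), -1) = Pow(Add(-611, Add(-15, Pow(Pow(18, -1), 2), Mul(7, Pow(18, -1)))), -1) = Pow(Add(-611, Add(-15, Pow(Rational(1, 18), 2), Mul(7, Rational(1, 18)))), -1) = Pow(Add(-611, Add(-15, Rational(1, 324), Rational(7, 18))), -1) = Pow(Add(-611, Rational(-4733, 324)), -1) = Pow(Rational(-202697, 324), -1) = Rational(-324, 202697)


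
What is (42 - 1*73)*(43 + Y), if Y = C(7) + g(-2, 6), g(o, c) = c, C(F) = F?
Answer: -1736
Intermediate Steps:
Y = 13 (Y = 7 + 6 = 13)
(42 - 1*73)*(43 + Y) = (42 - 1*73)*(43 + 13) = (42 - 73)*56 = -31*56 = -1736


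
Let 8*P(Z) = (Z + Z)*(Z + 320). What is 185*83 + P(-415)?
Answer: 100845/4 ≈ 25211.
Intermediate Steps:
P(Z) = Z*(320 + Z)/4 (P(Z) = ((Z + Z)*(Z + 320))/8 = ((2*Z)*(320 + Z))/8 = (2*Z*(320 + Z))/8 = Z*(320 + Z)/4)
185*83 + P(-415) = 185*83 + (¼)*(-415)*(320 - 415) = 15355 + (¼)*(-415)*(-95) = 15355 + 39425/4 = 100845/4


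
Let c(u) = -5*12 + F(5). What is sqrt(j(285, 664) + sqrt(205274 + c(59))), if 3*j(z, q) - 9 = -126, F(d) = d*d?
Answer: sqrt(-39 + 43*sqrt(111)) ≈ 20.348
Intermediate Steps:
F(d) = d**2
j(z, q) = -39 (j(z, q) = 3 + (1/3)*(-126) = 3 - 42 = -39)
c(u) = -35 (c(u) = -5*12 + 5**2 = -60 + 25 = -35)
sqrt(j(285, 664) + sqrt(205274 + c(59))) = sqrt(-39 + sqrt(205274 - 35)) = sqrt(-39 + sqrt(205239)) = sqrt(-39 + 43*sqrt(111))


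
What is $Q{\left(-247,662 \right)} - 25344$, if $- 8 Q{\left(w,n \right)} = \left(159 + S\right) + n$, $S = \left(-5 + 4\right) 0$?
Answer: $- \frac{203573}{8} \approx -25447.0$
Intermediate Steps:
$S = 0$ ($S = \left(-1\right) 0 = 0$)
$Q{\left(w,n \right)} = - \frac{159}{8} - \frac{n}{8}$ ($Q{\left(w,n \right)} = - \frac{\left(159 + 0\right) + n}{8} = - \frac{159 + n}{8} = - \frac{159}{8} - \frac{n}{8}$)
$Q{\left(-247,662 \right)} - 25344 = \left(- \frac{159}{8} - \frac{331}{4}\right) - 25344 = - \frac{821}{8} - 25344 = - \frac{203573}{8}$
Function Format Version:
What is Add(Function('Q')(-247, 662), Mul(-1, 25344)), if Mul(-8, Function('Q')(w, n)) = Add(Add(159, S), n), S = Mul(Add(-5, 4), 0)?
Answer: Rational(-203573, 8) ≈ -25447.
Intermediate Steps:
S = 0 (S = Mul(-1, 0) = 0)
Function('Q')(w, n) = Add(Rational(-159, 8), Mul(Rational(-1, 8), n)) (Function('Q')(w, n) = Mul(Rational(-1, 8), Add(Add(159, 0), n)) = Mul(Rational(-1, 8), Add(159, n)) = Add(Rational(-159, 8), Mul(Rational(-1, 8), n)))
Add(Function('Q')(-247, 662), Mul(-1, 25344)) = Add(Add(Rational(-159, 8), Mul(Rational(-1, 8), 662)), Mul(-1, 25344)) = Add(Add(Rational(-159, 8), Rational(-331, 4)), -25344) = Add(Rational(-821, 8), -25344) = Rational(-203573, 8)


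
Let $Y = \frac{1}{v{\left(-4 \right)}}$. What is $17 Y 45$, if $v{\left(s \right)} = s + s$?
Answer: $- \frac{765}{8} \approx -95.625$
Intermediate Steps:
$v{\left(s \right)} = 2 s$
$Y = - \frac{1}{8}$ ($Y = \frac{1}{2 \left(-4\right)} = \frac{1}{-8} = - \frac{1}{8} \approx -0.125$)
$17 Y 45 = 17 \left(- \frac{1}{8}\right) 45 = \left(- \frac{17}{8}\right) 45 = - \frac{765}{8}$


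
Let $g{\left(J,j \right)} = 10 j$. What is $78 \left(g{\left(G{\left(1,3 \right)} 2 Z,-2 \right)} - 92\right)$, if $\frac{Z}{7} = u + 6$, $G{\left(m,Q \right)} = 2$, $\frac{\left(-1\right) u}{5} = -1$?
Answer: $-8736$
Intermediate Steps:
$u = 5$ ($u = \left(-5\right) \left(-1\right) = 5$)
$Z = 77$ ($Z = 7 \left(5 + 6\right) = 7 \cdot 11 = 77$)
$78 \left(g{\left(G{\left(1,3 \right)} 2 Z,-2 \right)} - 92\right) = 78 \left(10 \left(-2\right) - 92\right) = 78 \left(-20 - 92\right) = 78 \left(-112\right) = -8736$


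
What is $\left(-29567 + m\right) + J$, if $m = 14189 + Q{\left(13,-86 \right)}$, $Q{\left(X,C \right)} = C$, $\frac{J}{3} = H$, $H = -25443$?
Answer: $-91793$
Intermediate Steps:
$J = -76329$ ($J = 3 \left(-25443\right) = -76329$)
$m = 14103$ ($m = 14189 - 86 = 14103$)
$\left(-29567 + m\right) + J = \left(-29567 + 14103\right) - 76329 = -15464 - 76329 = -91793$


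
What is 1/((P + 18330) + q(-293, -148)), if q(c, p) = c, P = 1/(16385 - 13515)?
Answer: 2870/51766191 ≈ 5.5442e-5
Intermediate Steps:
P = 1/2870 ≈ 0.00034843
1/((P + 18330) + q(-293, -148)) = 1/((1/2870 + 18330) - 293) = 1/(52607101/2870 - 293) = 1/(51766191/2870) = 2870/51766191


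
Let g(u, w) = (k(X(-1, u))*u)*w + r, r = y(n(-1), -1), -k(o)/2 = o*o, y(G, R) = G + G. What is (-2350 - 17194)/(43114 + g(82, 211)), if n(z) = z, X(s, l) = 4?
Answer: 349/9117 ≈ 0.038280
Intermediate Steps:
y(G, R) = 2*G
k(o) = -2*o**2 (k(o) = -2*o*o = -2*o**2)
r = -2 (r = 2*(-1) = -2)
g(u, w) = -2 - 32*u*w (g(u, w) = ((-2*4**2)*u)*w - 2 = ((-2*16)*u)*w - 2 = (-32*u)*w - 2 = -32*u*w - 2 = -2 - 32*u*w)
(-2350 - 17194)/(43114 + g(82, 211)) = (-2350 - 17194)/(43114 + (-2 - 32*82*211)) = -19544/(43114 + (-2 - 553664)) = -19544/(43114 - 553666) = -19544/(-510552) = -19544*(-1/510552) = 349/9117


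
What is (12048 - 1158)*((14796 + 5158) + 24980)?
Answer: 489331260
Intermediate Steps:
(12048 - 1158)*((14796 + 5158) + 24980) = 10890*(19954 + 24980) = 10890*44934 = 489331260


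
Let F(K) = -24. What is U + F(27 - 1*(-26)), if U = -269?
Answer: -293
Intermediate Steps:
U + F(27 - 1*(-26)) = -269 - 24 = -293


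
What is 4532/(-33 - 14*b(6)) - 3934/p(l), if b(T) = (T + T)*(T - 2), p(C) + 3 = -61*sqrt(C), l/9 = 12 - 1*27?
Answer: -126016811/19675140 - 119987*I*sqrt(15)/83724 ≈ -6.4049 - 5.5505*I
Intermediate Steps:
l = -135 (l = 9*(12 - 1*27) = 9*(12 - 27) = 9*(-15) = -135)
p(C) = -3 - 61*sqrt(C)
b(T) = 2*T*(-2 + T) (b(T) = (2*T)*(-2 + T) = 2*T*(-2 + T))
4532/(-33 - 14*b(6)) - 3934/p(l) = 4532/(-33 - 28*6*(-2 + 6)) - 3934/(-3 - 183*I*sqrt(15)) = 4532/(-33 - 28*6*4) - 3934/(-3 - 183*I*sqrt(15)) = 4532/(-33 - 14*48) - 3934/(-3 - 183*I*sqrt(15)) = 4532/(-33 - 672) - 3934/(-3 - 183*I*sqrt(15)) = 4532/(-705) - 3934/(-3 - 183*I*sqrt(15)) = 4532*(-1/705) - 3934/(-3 - 183*I*sqrt(15)) = -4532/705 - 3934/(-3 - 183*I*sqrt(15))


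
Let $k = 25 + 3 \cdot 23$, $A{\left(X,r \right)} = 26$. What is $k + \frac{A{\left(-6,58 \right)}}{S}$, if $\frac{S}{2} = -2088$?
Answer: $\frac{196259}{2088} \approx 93.994$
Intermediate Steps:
$S = -4176$ ($S = 2 \left(-2088\right) = -4176$)
$k = 94$ ($k = 25 + 69 = 94$)
$k + \frac{A{\left(-6,58 \right)}}{S} = 94 + \frac{26}{-4176} = 94 + 26 \left(- \frac{1}{4176}\right) = 94 - \frac{13}{2088} = \frac{196259}{2088}$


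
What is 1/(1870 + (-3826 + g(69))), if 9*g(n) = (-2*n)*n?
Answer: -1/3014 ≈ -0.00033179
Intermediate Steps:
g(n) = -2*n²/9 (g(n) = ((-2*n)*n)/9 = (-2*n²)/9 = -2*n²/9)
1/(1870 + (-3826 + g(69))) = 1/(1870 + (-3826 - 2/9*69²)) = 1/(1870 + (-3826 - 2/9*4761)) = 1/(1870 + (-3826 - 1058)) = 1/(1870 - 4884) = 1/(-3014) = -1/3014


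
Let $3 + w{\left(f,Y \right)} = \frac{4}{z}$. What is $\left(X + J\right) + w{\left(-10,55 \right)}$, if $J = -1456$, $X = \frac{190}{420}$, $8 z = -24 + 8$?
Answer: $- \frac{61343}{42} \approx -1460.5$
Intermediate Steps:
$z = -2$ ($z = \frac{-24 + 8}{8} = \frac{1}{8} \left(-16\right) = -2$)
$w{\left(f,Y \right)} = -5$ ($w{\left(f,Y \right)} = -3 + \frac{4}{-2} = -3 + 4 \left(- \frac{1}{2}\right) = -3 - 2 = -5$)
$X = \frac{19}{42}$ ($X = 190 \cdot \frac{1}{420} = \frac{19}{42} \approx 0.45238$)
$\left(X + J\right) + w{\left(-10,55 \right)} = \left(\frac{19}{42} - 1456\right) - 5 = - \frac{61133}{42} - 5 = - \frac{61343}{42}$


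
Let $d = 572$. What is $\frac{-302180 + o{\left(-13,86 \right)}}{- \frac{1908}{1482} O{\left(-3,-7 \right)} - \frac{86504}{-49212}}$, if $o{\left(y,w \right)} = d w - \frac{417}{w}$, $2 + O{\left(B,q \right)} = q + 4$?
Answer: $- \frac{66117233590785}{2141691712} \approx -30872.0$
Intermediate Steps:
$O{\left(B,q \right)} = 2 + q$ ($O{\left(B,q \right)} = -2 + \left(q + 4\right) = -2 + \left(4 + q\right) = 2 + q$)
$o{\left(y,w \right)} = - \frac{417}{w} + 572 w$ ($o{\left(y,w \right)} = 572 w - \frac{417}{w} = - \frac{417}{w} + 572 w$)
$\frac{-302180 + o{\left(-13,86 \right)}}{- \frac{1908}{1482} O{\left(-3,-7 \right)} - \frac{86504}{-49212}} = \frac{-302180 + \left(- \frac{417}{86} + 572 \cdot 86\right)}{- \frac{1908}{1482} \left(2 - 7\right) - \frac{86504}{-49212}} = \frac{-302180 + \left(\left(-417\right) \frac{1}{86} + 49192\right)}{\left(-1908\right) \frac{1}{1482} \left(-5\right) - - \frac{21626}{12303}} = \frac{-302180 + \left(- \frac{417}{86} + 49192\right)}{\left(- \frac{318}{247}\right) \left(-5\right) + \frac{21626}{12303}} = \frac{-302180 + \frac{4230095}{86}}{\frac{1590}{247} + \frac{21626}{12303}} = - \frac{21757385}{86 \cdot \frac{24903392}{3038841}} = \left(- \frac{21757385}{86}\right) \frac{3038841}{24903392} = - \frac{66117233590785}{2141691712}$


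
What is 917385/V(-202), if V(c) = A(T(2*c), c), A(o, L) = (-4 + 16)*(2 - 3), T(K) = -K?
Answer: -305795/4 ≈ -76449.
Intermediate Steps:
A(o, L) = -12 (A(o, L) = 12*(-1) = -12)
V(c) = -12
917385/V(-202) = 917385/(-12) = 917385*(-1/12) = -305795/4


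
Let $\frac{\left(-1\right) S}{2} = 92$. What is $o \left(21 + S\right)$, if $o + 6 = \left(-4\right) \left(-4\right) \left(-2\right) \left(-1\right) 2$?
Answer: $-9454$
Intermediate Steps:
$S = -184$ ($S = \left(-2\right) 92 = -184$)
$o = 58$ ($o = -6 + \left(-4\right) \left(-4\right) \left(-2\right) \left(-1\right) 2 = -6 + 16 \cdot 2 \cdot 2 = -6 + 16 \cdot 4 = -6 + 64 = 58$)
$o \left(21 + S\right) = 58 \left(21 - 184\right) = 58 \left(-163\right) = -9454$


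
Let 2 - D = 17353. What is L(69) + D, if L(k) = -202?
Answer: -17553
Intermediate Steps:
D = -17351 (D = 2 - 1*17353 = 2 - 17353 = -17351)
L(69) + D = -202 - 17351 = -17553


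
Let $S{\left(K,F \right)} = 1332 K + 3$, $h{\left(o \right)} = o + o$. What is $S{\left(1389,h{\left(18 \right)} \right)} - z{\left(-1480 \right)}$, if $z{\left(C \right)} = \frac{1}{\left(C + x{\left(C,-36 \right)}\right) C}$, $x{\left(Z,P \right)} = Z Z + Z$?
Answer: $\frac{5989699569091201}{3237411200} \approx 1.8502 \cdot 10^{6}$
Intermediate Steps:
$h{\left(o \right)} = 2 o$
$x{\left(Z,P \right)} = Z + Z^{2}$ ($x{\left(Z,P \right)} = Z^{2} + Z = Z + Z^{2}$)
$S{\left(K,F \right)} = 3 + 1332 K$
$z{\left(C \right)} = \frac{1}{C \left(C + C \left(1 + C\right)\right)}$ ($z{\left(C \right)} = \frac{1}{\left(C + C \left(1 + C\right)\right) C} = \frac{1}{C \left(C + C \left(1 + C\right)\right)}$)
$S{\left(1389,h{\left(18 \right)} \right)} - z{\left(-1480 \right)} = \left(3 + 1332 \cdot 1389\right) - \frac{1}{2190400 \left(2 - 1480\right)} = \left(3 + 1850148\right) - \frac{1}{2190400 \left(-1478\right)} = 1850151 - \frac{1}{2190400} \left(- \frac{1}{1478}\right) = 1850151 - - \frac{1}{3237411200} = 1850151 + \frac{1}{3237411200} = \frac{5989699569091201}{3237411200}$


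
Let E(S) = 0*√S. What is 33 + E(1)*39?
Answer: 33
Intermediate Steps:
E(S) = 0
33 + E(1)*39 = 33 + 0*39 = 33 + 0 = 33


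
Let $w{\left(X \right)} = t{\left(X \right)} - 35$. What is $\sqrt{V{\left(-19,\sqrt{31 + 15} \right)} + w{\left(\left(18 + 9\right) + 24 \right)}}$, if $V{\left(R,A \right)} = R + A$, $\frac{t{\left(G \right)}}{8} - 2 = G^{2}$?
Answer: $\sqrt{20770 + \sqrt{46}} \approx 144.14$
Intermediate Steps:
$t{\left(G \right)} = 16 + 8 G^{2}$
$V{\left(R,A \right)} = A + R$
$w{\left(X \right)} = -19 + 8 X^{2}$ ($w{\left(X \right)} = \left(16 + 8 X^{2}\right) - 35 = -19 + 8 X^{2}$)
$\sqrt{V{\left(-19,\sqrt{31 + 15} \right)} + w{\left(\left(18 + 9\right) + 24 \right)}} = \sqrt{\left(\sqrt{31 + 15} - 19\right) - \left(19 - 8 \left(\left(18 + 9\right) + 24\right)^{2}\right)} = \sqrt{\left(\sqrt{46} - 19\right) - \left(19 - 8 \left(27 + 24\right)^{2}\right)} = \sqrt{\left(-19 + \sqrt{46}\right) - \left(19 - 8 \cdot 51^{2}\right)} = \sqrt{\left(-19 + \sqrt{46}\right) + \left(-19 + 8 \cdot 2601\right)} = \sqrt{\left(-19 + \sqrt{46}\right) + \left(-19 + 20808\right)} = \sqrt{\left(-19 + \sqrt{46}\right) + 20789} = \sqrt{20770 + \sqrt{46}}$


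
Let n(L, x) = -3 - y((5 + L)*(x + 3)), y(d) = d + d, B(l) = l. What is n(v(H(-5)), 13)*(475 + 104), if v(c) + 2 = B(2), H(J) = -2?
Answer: -94377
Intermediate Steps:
v(c) = 0 (v(c) = -2 + 2 = 0)
y(d) = 2*d
n(L, x) = -3 - 2*(3 + x)*(5 + L) (n(L, x) = -3 - 2*(5 + L)*(x + 3) = -3 - 2*(5 + L)*(3 + x) = -3 - 2*(3 + x)*(5 + L))
n(v(H(-5)), 13)*(475 + 104) = (-33 - 10*13 - 6*0 - 2*0*13)*(475 + 104) = (-33 - 130 + 0 + 0)*579 = -163*579 = -94377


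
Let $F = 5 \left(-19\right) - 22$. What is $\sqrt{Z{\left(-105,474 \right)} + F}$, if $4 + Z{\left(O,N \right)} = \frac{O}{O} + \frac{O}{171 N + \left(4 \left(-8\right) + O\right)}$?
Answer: $\frac{3 i \sqrt{87301755885}}{80917} \approx 10.955 i$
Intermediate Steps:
$Z{\left(O,N \right)} = -3 + \frac{O}{-32 + O + 171 N}$ ($Z{\left(O,N \right)} = -4 + \left(\frac{O}{O} + \frac{O}{171 N + \left(4 \left(-8\right) + O\right)}\right) = -4 + \left(1 + \frac{O}{171 N + \left(-32 + O\right)}\right) = -4 + \left(1 + \frac{O}{-32 + O + 171 N}\right) = -3 + \frac{O}{-32 + O + 171 N}$)
$F = -117$ ($F = -95 - 22 = -117$)
$\sqrt{Z{\left(-105,474 \right)} + F} = \sqrt{\frac{96 - 243162 - -210}{-32 - 105 + 171 \cdot 474} - 117} = \sqrt{\frac{96 - 243162 + 210}{-32 - 105 + 81054} - 117} = \sqrt{\frac{1}{80917} \left(-242856\right) - 117} = \sqrt{- \frac{242856}{80917} - 117} = \sqrt{- \frac{9710145}{80917}} = \frac{3 i \sqrt{87301755885}}{80917}$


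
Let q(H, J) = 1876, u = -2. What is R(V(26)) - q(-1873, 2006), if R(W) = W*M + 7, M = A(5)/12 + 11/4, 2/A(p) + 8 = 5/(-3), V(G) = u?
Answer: -108719/58 ≈ -1874.5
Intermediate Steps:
V(G) = -2
A(p) = -6/29 (A(p) = 2/(-8 + 5/(-3)) = 2/(-8 + 5*(-1/3)) = 2/(-8 - 5/3) = 2/(-29/3) = 2*(-3/29) = -6/29)
M = 317/116 (M = -6/29/12 + 11/4 = -6/29*1/12 + 11*(1/4) = -1/58 + 11/4 = 317/116 ≈ 2.7328)
R(W) = 7 + 317*W/116 (R(W) = W*(317/116) + 7 = 317*W/116 + 7 = 7 + 317*W/116)
R(V(26)) - q(-1873, 2006) = (7 + (317/116)*(-2)) - 1*1876 = (7 - 317/58) - 1876 = 89/58 - 1876 = -108719/58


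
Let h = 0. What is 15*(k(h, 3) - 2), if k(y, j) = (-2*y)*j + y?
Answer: -30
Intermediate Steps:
k(y, j) = y - 2*j*y (k(y, j) = -2*j*y + y = y - 2*j*y)
15*(k(h, 3) - 2) = 15*(0*(1 - 2*3) - 2) = 15*(0*(1 - 6) - 2) = 15*(0*(-5) - 2) = 15*(0 - 2) = 15*(-2) = -30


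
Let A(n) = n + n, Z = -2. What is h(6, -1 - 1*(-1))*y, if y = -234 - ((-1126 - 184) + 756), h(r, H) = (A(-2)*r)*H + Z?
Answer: -640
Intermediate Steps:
A(n) = 2*n
h(r, H) = -2 - 4*H*r (h(r, H) = ((2*(-2))*r)*H - 2 = (-4*r)*H - 2 = -4*H*r - 2 = -2 - 4*H*r)
y = 320 (y = -234 - (-1310 + 756) = -234 - 1*(-554) = -234 + 554 = 320)
h(6, -1 - 1*(-1))*y = (-2 - 4*(-1 - 1*(-1))*6)*320 = (-2 - 4*(-1 + 1)*6)*320 = (-2 - 4*0*6)*320 = (-2 + 0)*320 = -2*320 = -640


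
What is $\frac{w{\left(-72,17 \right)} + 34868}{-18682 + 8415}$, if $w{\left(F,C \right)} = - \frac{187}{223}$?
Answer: $- \frac{7775377}{2289541} \approx -3.396$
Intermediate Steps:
$w{\left(F,C \right)} = - \frac{187}{223}$ ($w{\left(F,C \right)} = \left(-187\right) \frac{1}{223} = - \frac{187}{223}$)
$\frac{w{\left(-72,17 \right)} + 34868}{-18682 + 8415} = \frac{- \frac{187}{223} + 34868}{-18682 + 8415} = \frac{7775377}{223 \left(-10267\right)} = \frac{7775377}{223} \left(- \frac{1}{10267}\right) = - \frac{7775377}{2289541}$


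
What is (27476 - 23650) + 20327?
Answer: 24153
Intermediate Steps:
(27476 - 23650) + 20327 = 3826 + 20327 = 24153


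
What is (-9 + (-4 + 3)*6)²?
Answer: 225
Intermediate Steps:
(-9 + (-4 + 3)*6)² = (-9 - 1*6)² = (-9 - 6)² = (-15)² = 225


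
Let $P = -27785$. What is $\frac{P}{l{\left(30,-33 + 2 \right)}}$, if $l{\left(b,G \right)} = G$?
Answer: $\frac{27785}{31} \approx 896.29$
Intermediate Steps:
$\frac{P}{l{\left(30,-33 + 2 \right)}} = - \frac{27785}{-33 + 2} = - \frac{27785}{-31} = \left(-27785\right) \left(- \frac{1}{31}\right) = \frac{27785}{31}$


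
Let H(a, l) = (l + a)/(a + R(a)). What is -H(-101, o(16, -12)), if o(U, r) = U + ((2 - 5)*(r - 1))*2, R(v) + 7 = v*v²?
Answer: -7/1030409 ≈ -6.7934e-6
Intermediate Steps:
R(v) = -7 + v³ (R(v) = -7 + v*v² = -7 + v³)
o(U, r) = 6 + U - 6*r (o(U, r) = U - 3*(-1 + r)*2 = U + (3 - 3*r)*2 = U + (6 - 6*r) = 6 + U - 6*r)
H(a, l) = (a + l)/(-7 + a + a³) (H(a, l) = (l + a)/(a + (-7 + a³)) = (a + l)/(-7 + a + a³))
-H(-101, o(16, -12)) = -(-101 + (6 + 16 - 6*(-12)))/(-7 - 101 + (-101)³) = -(-101 + (6 + 16 + 72))/(-7 - 101 - 1030301) = -(-101 + 94)/(-1030409) = -(-1)*(-7)/1030409 = -1*7/1030409 = -7/1030409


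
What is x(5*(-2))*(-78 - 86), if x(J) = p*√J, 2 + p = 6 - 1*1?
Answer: -492*I*√10 ≈ -1555.8*I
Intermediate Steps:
p = 3 (p = -2 + (6 - 1*1) = -2 + (6 - 1) = -2 + 5 = 3)
x(J) = 3*√J
x(5*(-2))*(-78 - 86) = (3*√(5*(-2)))*(-78 - 86) = (3*√(-10))*(-164) = (3*(I*√10))*(-164) = (3*I*√10)*(-164) = -492*I*√10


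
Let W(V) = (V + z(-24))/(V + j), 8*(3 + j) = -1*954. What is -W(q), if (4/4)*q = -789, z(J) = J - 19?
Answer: -3328/3645 ≈ -0.91303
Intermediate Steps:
z(J) = -19 + J
j = -489/4 (j = -3 + (-1*954)/8 = -3 + (⅛)*(-954) = -3 - 477/4 = -489/4 ≈ -122.25)
q = -789
W(V) = (-43 + V)/(-489/4 + V) (W(V) = (V + (-19 - 24))/(V - 489/4) = (V - 43)/(-489/4 + V) = (-43 + V)/(-489/4 + V))
-W(q) = -4*(-43 - 789)/(-489 + 4*(-789)) = -4*(-832)/(-489 - 3156) = -4*(-832)/(-3645) = -4*(-1)*(-832)/3645 = -1*3328/3645 = -3328/3645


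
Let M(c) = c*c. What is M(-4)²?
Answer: 256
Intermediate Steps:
M(c) = c²
M(-4)² = ((-4)²)² = 16² = 256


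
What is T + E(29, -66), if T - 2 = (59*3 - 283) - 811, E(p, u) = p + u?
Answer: -952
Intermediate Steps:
T = -915 (T = 2 + ((59*3 - 283) - 811) = 2 + ((177 - 283) - 811) = 2 + (-106 - 811) = 2 - 917 = -915)
T + E(29, -66) = -915 + (29 - 66) = -915 - 37 = -952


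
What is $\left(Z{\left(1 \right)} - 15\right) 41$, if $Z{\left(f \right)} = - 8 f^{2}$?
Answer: $-943$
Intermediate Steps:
$\left(Z{\left(1 \right)} - 15\right) 41 = \left(- 8 \cdot 1^{2} - 15\right) 41 = \left(\left(-8\right) 1 - 15\right) 41 = \left(-8 - 15\right) 41 = \left(-23\right) 41 = -943$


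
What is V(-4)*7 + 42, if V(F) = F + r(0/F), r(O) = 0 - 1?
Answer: 7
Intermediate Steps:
r(O) = -1
V(F) = -1 + F (V(F) = F - 1 = -1 + F)
V(-4)*7 + 42 = (-1 - 4)*7 + 42 = -5*7 + 42 = -35 + 42 = 7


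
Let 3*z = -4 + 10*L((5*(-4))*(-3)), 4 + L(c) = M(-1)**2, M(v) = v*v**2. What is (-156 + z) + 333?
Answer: 497/3 ≈ 165.67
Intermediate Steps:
M(v) = v**3
L(c) = -3 (L(c) = -4 + ((-1)**3)**2 = -4 + (-1)**2 = -4 + 1 = -3)
z = -34/3 (z = (-4 + 10*(-3))/3 = (-4 - 30)/3 = (1/3)*(-34) = -34/3 ≈ -11.333)
(-156 + z) + 333 = (-156 - 34/3) + 333 = -502/3 + 333 = 497/3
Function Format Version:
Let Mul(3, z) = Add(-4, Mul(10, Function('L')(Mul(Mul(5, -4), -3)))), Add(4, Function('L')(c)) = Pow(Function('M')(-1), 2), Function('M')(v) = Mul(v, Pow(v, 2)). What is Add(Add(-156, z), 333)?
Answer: Rational(497, 3) ≈ 165.67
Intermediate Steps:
Function('M')(v) = Pow(v, 3)
Function('L')(c) = -3 (Function('L')(c) = Add(-4, Pow(Pow(-1, 3), 2)) = Add(-4, Pow(-1, 2)) = Add(-4, 1) = -3)
z = Rational(-34, 3) (z = Mul(Rational(1, 3), Add(-4, Mul(10, -3))) = Mul(Rational(1, 3), Add(-4, -30)) = Mul(Rational(1, 3), -34) = Rational(-34, 3) ≈ -11.333)
Add(Add(-156, z), 333) = Add(Add(-156, Rational(-34, 3)), 333) = Add(Rational(-502, 3), 333) = Rational(497, 3)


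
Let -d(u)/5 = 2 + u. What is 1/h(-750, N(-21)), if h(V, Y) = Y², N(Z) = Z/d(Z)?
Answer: 9025/441 ≈ 20.465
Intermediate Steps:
d(u) = -10 - 5*u (d(u) = -5*(2 + u) = -10 - 5*u)
N(Z) = Z/(-10 - 5*Z)
1/h(-750, N(-21)) = 1/((-1*(-21)/(10 + 5*(-21)))²) = 1/((-1*(-21)/(10 - 105))²) = 1/((-1*(-21)/(-95))²) = 1/((-1*(-21)*(-1/95))²) = 1/((-21/95)²) = 1/(441/9025) = 9025/441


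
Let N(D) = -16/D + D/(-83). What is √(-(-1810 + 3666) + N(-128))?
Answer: I*√204391982/332 ≈ 43.062*I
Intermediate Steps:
N(D) = -16/D - D/83 (N(D) = -16/D + D*(-1/83) = -16/D - D/83)
√(-(-1810 + 3666) + N(-128)) = √(-(-1810 + 3666) + (-16/(-128) - 1/83*(-128))) = √(-1*1856 + (-16*(-1/128) + 128/83)) = √(-1856 + (⅛ + 128/83)) = √(-1856 + 1107/664) = √(-1231277/664) = I*√204391982/332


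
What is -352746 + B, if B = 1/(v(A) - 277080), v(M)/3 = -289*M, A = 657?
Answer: -298669685455/846699 ≈ -3.5275e+5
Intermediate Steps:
v(M) = -867*M (v(M) = 3*(-289*M) = -867*M)
B = -1/846699 (B = 1/(-867*657 - 277080) = 1/(-569619 - 277080) = 1/(-846699) = -1/846699 ≈ -1.1811e-6)
-352746 + B = -352746 - 1/846699 = -298669685455/846699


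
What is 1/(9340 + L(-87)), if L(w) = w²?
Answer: 1/16909 ≈ 5.9140e-5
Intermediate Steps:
1/(9340 + L(-87)) = 1/(9340 + (-87)²) = 1/(9340 + 7569) = 1/16909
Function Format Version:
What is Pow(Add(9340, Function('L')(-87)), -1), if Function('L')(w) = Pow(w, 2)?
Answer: Rational(1, 16909) ≈ 5.9140e-5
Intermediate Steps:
Pow(Add(9340, Function('L')(-87)), -1) = Pow(Add(9340, Pow(-87, 2)), -1) = Pow(Add(9340, 7569), -1) = Pow(16909, -1) = Rational(1, 16909)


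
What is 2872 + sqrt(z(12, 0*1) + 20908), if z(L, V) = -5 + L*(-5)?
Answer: 2872 + sqrt(20843) ≈ 3016.4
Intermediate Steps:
z(L, V) = -5 - 5*L
2872 + sqrt(z(12, 0*1) + 20908) = 2872 + sqrt((-5 - 5*12) + 20908) = 2872 + sqrt((-5 - 60) + 20908) = 2872 + sqrt(-65 + 20908) = 2872 + sqrt(20843)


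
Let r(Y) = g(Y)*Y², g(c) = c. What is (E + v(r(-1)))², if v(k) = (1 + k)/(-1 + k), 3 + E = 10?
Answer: 49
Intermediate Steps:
E = 7 (E = -3 + 10 = 7)
r(Y) = Y³ (r(Y) = Y*Y² = Y³)
v(k) = (1 + k)/(-1 + k)
(E + v(r(-1)))² = (7 + (1 + (-1)³)/(-1 + (-1)³))² = (7 + (1 - 1)/(-1 - 1))² = (7 + 0/(-2))² = (7 - ½*0)² = (7 + 0)² = 7² = 49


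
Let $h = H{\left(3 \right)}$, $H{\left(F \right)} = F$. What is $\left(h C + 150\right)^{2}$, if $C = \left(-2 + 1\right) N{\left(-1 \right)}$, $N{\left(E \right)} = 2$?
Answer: $20736$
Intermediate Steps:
$C = -2$ ($C = \left(-2 + 1\right) 2 = \left(-1\right) 2 = -2$)
$h = 3$
$\left(h C + 150\right)^{2} = \left(3 \left(-2\right) + 150\right)^{2} = \left(-6 + 150\right)^{2} = 144^{2} = 20736$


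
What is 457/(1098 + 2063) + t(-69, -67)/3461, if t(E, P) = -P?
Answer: 1793464/10940221 ≈ 0.16393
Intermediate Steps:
457/(1098 + 2063) + t(-69, -67)/3461 = 457/(1098 + 2063) - 1*(-67)/3461 = 457/3161 + 67*(1/3461) = 457*(1/3161) + 67/3461 = 457/3161 + 67/3461 = 1793464/10940221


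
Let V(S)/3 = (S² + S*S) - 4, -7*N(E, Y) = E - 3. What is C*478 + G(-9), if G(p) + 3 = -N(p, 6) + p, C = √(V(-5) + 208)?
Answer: -96/7 + 478*√346 ≈ 8877.6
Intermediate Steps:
N(E, Y) = 3/7 - E/7 (N(E, Y) = -(E - 3)/7 = -(-3 + E)/7 = 3/7 - E/7)
V(S) = -12 + 6*S² (V(S) = 3*((S² + S*S) - 4) = 3*((S² + S²) - 4) = 3*(2*S² - 4) = 3*(-4 + 2*S²) = -12 + 6*S²)
C = √346 (C = √((-12 + 6*(-5)²) + 208) = √((-12 + 6*25) + 208) = √((-12 + 150) + 208) = √(138 + 208) = √346 ≈ 18.601)
G(p) = -24/7 + 8*p/7 (G(p) = -3 + (-(3/7 - p/7) + p) = -3 + ((-3/7 + p/7) + p) = -3 + (-3/7 + 8*p/7) = -24/7 + 8*p/7)
C*478 + G(-9) = √346*478 + (-24/7 + (8/7)*(-9)) = 478*√346 + (-24/7 - 72/7) = 478*√346 - 96/7 = -96/7 + 478*√346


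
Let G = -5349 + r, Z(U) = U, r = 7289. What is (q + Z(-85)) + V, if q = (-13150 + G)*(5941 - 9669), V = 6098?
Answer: 41796893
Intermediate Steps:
G = 1940 (G = -5349 + 7289 = 1940)
q = 41790880 (q = (-13150 + 1940)*(5941 - 9669) = -11210*(-3728) = 41790880)
(q + Z(-85)) + V = (41790880 - 85) + 6098 = 41790795 + 6098 = 41796893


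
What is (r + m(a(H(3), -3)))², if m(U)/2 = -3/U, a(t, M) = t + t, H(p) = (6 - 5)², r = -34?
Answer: 1369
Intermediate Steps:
H(p) = 1 (H(p) = 1² = 1)
a(t, M) = 2*t
m(U) = -6/U (m(U) = 2*(-3/U) = -6/U)
(r + m(a(H(3), -3)))² = (-34 - 6/(2*1))² = (-34 - 6/2)² = (-34 - 6*½)² = (-34 - 3)² = (-37)² = 1369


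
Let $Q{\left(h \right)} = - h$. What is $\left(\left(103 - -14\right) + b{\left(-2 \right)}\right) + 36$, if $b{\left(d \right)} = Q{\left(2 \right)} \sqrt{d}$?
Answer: $153 - 2 i \sqrt{2} \approx 153.0 - 2.8284 i$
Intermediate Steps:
$b{\left(d \right)} = - 2 \sqrt{d}$ ($b{\left(d \right)} = \left(-1\right) 2 \sqrt{d} = - 2 \sqrt{d}$)
$\left(\left(103 - -14\right) + b{\left(-2 \right)}\right) + 36 = \left(\left(103 - -14\right) - 2 \sqrt{-2}\right) + 36 = \left(\left(103 + 14\right) - 2 i \sqrt{2}\right) + 36 = \left(117 - 2 i \sqrt{2}\right) + 36 = 153 - 2 i \sqrt{2}$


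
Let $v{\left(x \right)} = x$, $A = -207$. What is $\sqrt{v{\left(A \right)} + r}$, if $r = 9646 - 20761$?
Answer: $3 i \sqrt{1258} \approx 106.4 i$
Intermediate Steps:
$r = -11115$
$\sqrt{v{\left(A \right)} + r} = \sqrt{-207 - 11115} = \sqrt{-11322} = 3 i \sqrt{1258}$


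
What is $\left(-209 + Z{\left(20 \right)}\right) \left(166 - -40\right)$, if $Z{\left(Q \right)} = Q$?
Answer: $-38934$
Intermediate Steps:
$\left(-209 + Z{\left(20 \right)}\right) \left(166 - -40\right) = \left(-209 + 20\right) \left(166 - -40\right) = - 189 \left(166 + 40\right) = \left(-189\right) 206 = -38934$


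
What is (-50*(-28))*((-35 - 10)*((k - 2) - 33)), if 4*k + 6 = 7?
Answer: 2189250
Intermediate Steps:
k = ¼ (k = -3/2 + (¼)*7 = -3/2 + 7/4 = ¼ ≈ 0.25000)
(-50*(-28))*((-35 - 10)*((k - 2) - 33)) = (-50*(-28))*((-35 - 10)*((¼ - 2) - 33)) = 1400*(-45*(-7/4 - 33)) = 1400*(-45*(-139/4)) = 1400*(6255/4) = 2189250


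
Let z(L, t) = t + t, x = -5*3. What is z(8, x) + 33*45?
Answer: 1455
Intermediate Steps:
x = -15
z(L, t) = 2*t
z(8, x) + 33*45 = 2*(-15) + 33*45 = -30 + 1485 = 1455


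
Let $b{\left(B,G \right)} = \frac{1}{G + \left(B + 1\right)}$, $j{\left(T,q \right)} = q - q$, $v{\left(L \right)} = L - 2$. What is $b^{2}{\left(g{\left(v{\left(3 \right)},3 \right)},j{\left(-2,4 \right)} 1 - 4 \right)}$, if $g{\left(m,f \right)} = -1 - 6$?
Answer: $\frac{1}{100} \approx 0.01$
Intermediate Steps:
$v{\left(L \right)} = -2 + L$ ($v{\left(L \right)} = L - 2 = -2 + L$)
$j{\left(T,q \right)} = 0$
$g{\left(m,f \right)} = -7$ ($g{\left(m,f \right)} = -1 - 6 = -7$)
$b{\left(B,G \right)} = \frac{1}{1 + B + G}$ ($b{\left(B,G \right)} = \frac{1}{G + \left(1 + B\right)} = \frac{1}{1 + B + G}$)
$b^{2}{\left(g{\left(v{\left(3 \right)},3 \right)},j{\left(-2,4 \right)} 1 - 4 \right)} = \left(\frac{1}{1 - 7 + \left(0 \cdot 1 - 4\right)}\right)^{2} = \left(\frac{1}{1 - 7 + \left(0 - 4\right)}\right)^{2} = \left(\frac{1}{1 - 7 - 4}\right)^{2} = \left(\frac{1}{-10}\right)^{2} = \left(- \frac{1}{10}\right)^{2} = \frac{1}{100}$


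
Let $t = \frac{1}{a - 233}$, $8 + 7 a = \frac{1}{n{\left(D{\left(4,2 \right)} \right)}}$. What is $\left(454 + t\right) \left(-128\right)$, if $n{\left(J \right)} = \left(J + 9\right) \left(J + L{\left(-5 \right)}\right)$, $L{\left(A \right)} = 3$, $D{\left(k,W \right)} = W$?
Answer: $- \frac{163699964}{2817} \approx -58111.0$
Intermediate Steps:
$n{\left(J \right)} = \left(3 + J\right) \left(9 + J\right)$ ($n{\left(J \right)} = \left(J + 9\right) \left(J + 3\right) = \left(9 + J\right) \left(3 + J\right) = \left(3 + J\right) \left(9 + J\right)$)
$a = - \frac{439}{385}$ ($a = - \frac{8}{7} + \frac{1}{7 \left(27 + 2^{2} + 12 \cdot 2\right)} = - \frac{8}{7} + \frac{1}{7 \left(27 + 4 + 24\right)} = - \frac{8}{7} + \frac{1}{7 \cdot 55} = - \frac{8}{7} + \frac{1}{7} \cdot \frac{1}{55} = - \frac{8}{7} + \frac{1}{385} = - \frac{439}{385} \approx -1.1403$)
$t = - \frac{385}{90144}$ ($t = \frac{1}{- \frac{439}{385} - 233} = \frac{1}{- \frac{90144}{385}} = - \frac{385}{90144} \approx -0.0042709$)
$\left(454 + t\right) \left(-128\right) = \left(454 - \frac{385}{90144}\right) \left(-128\right) = \frac{40924991}{90144} \left(-128\right) = - \frac{163699964}{2817}$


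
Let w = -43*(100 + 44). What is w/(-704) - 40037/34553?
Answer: 11610383/1520332 ≈ 7.6367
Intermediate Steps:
w = -6192 (w = -43*144 = -6192)
w/(-704) - 40037/34553 = -6192/(-704) - 40037/34553 = -6192*(-1/704) - 40037*1/34553 = 387/44 - 40037/34553 = 11610383/1520332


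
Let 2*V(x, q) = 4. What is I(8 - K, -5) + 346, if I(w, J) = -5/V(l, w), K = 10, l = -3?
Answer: 687/2 ≈ 343.50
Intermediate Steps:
V(x, q) = 2 (V(x, q) = (½)*4 = 2)
I(w, J) = -5/2
I(8 - K, -5) + 346 = -5/2 + 346 = 687/2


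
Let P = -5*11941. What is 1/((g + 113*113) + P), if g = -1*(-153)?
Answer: -1/46783 ≈ -2.1375e-5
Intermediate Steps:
g = 153
P = -59705
1/((g + 113*113) + P) = 1/((153 + 113*113) - 59705) = 1/((153 + 12769) - 59705) = 1/(12922 - 59705) = 1/(-46783) = -1/46783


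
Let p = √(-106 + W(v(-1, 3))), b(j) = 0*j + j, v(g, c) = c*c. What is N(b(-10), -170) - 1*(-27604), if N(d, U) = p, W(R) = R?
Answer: 27604 + I*√97 ≈ 27604.0 + 9.8489*I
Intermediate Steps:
v(g, c) = c²
b(j) = j (b(j) = 0 + j = j)
p = I*√97 (p = √(-106 + 3²) = √(-106 + 9) = √(-97) = I*√97 ≈ 9.8489*I)
N(d, U) = I*√97
N(b(-10), -170) - 1*(-27604) = I*√97 - 1*(-27604) = I*√97 + 27604 = 27604 + I*√97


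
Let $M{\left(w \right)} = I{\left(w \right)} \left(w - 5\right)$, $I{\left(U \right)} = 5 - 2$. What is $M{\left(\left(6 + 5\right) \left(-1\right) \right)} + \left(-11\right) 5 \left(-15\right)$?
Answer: $777$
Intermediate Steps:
$I{\left(U \right)} = 3$
$M{\left(w \right)} = -15 + 3 w$ ($M{\left(w \right)} = 3 \left(w - 5\right) = 3 \left(-5 + w\right) = -15 + 3 w$)
$M{\left(\left(6 + 5\right) \left(-1\right) \right)} + \left(-11\right) 5 \left(-15\right) = \left(-15 + 3 \left(6 + 5\right) \left(-1\right)\right) + \left(-11\right) 5 \left(-15\right) = \left(-15 + 3 \cdot 11 \left(-1\right)\right) - -825 = \left(-15 + 3 \left(-11\right)\right) + 825 = \left(-15 - 33\right) + 825 = -48 + 825 = 777$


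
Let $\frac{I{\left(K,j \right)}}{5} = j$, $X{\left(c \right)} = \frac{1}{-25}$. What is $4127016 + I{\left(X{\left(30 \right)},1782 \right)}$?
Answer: $4135926$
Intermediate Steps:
$X{\left(c \right)} = - \frac{1}{25}$
$I{\left(K,j \right)} = 5 j$
$4127016 + I{\left(X{\left(30 \right)},1782 \right)} = 4127016 + 5 \cdot 1782 = 4127016 + 8910 = 4135926$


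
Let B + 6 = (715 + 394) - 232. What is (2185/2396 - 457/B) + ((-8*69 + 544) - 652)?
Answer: -1376556397/2086916 ≈ -659.61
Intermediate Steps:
B = 871 (B = -6 + ((715 + 394) - 232) = -6 + (1109 - 232) = -6 + 877 = 871)
(2185/2396 - 457/B) + ((-8*69 + 544) - 652) = (2185/2396 - 457/871) + ((-8*69 + 544) - 652) = (2185*(1/2396) - 457*1/871) + ((-552 + 544) - 652) = (2185/2396 - 457/871) + (-8 - 652) = 808163/2086916 - 660 = -1376556397/2086916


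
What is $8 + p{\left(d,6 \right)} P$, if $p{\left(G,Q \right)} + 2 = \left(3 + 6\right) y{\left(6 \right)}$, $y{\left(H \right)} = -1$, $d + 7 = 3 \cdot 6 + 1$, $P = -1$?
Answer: $19$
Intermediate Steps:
$d = 12$ ($d = -7 + \left(3 \cdot 6 + 1\right) = -7 + \left(18 + 1\right) = -7 + 19 = 12$)
$p{\left(G,Q \right)} = -11$ ($p{\left(G,Q \right)} = -2 + \left(3 + 6\right) \left(-1\right) = -2 + 9 \left(-1\right) = -2 - 9 = -11$)
$8 + p{\left(d,6 \right)} P = 8 - -11 = 8 + 11 = 19$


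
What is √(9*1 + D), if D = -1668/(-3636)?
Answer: √868398/303 ≈ 3.0755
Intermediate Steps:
D = 139/303 (D = -1668*(-1/3636) = 139/303 ≈ 0.45875)
√(9*1 + D) = √(9*1 + 139/303) = √(9 + 139/303) = √(2866/303) = √868398/303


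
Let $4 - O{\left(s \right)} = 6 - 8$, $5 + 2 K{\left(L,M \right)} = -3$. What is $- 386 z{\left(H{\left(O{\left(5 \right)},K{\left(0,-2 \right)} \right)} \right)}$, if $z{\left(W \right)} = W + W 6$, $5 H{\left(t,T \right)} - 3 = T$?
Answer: $\frac{2702}{5} \approx 540.4$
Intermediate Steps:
$K{\left(L,M \right)} = -4$ ($K{\left(L,M \right)} = - \frac{5}{2} + \frac{1}{2} \left(-3\right) = - \frac{5}{2} - \frac{3}{2} = -4$)
$O{\left(s \right)} = 6$ ($O{\left(s \right)} = 4 - \left(6 - 8\right) = 4 - -2 = 4 + 2 = 6$)
$H{\left(t,T \right)} = \frac{3}{5} + \frac{T}{5}$
$z{\left(W \right)} = 7 W$ ($z{\left(W \right)} = W + 6 W = 7 W$)
$- 386 z{\left(H{\left(O{\left(5 \right)},K{\left(0,-2 \right)} \right)} \right)} = - 386 \cdot 7 \left(\frac{3}{5} + \frac{1}{5} \left(-4\right)\right) = - 386 \cdot 7 \left(\frac{3}{5} - \frac{4}{5}\right) = - 386 \cdot 7 \left(- \frac{1}{5}\right) = \left(-386\right) \left(- \frac{7}{5}\right) = \frac{2702}{5}$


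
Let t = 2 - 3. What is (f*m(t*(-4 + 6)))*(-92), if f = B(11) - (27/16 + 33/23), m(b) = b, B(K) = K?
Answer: 2899/2 ≈ 1449.5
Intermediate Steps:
t = -1
f = 2899/368 (f = 11 - (27/16 + 33/23) = 11 - 1*1149/368 = 11 - 1149/368 = 2899/368 ≈ 7.8777)
(f*m(t*(-4 + 6)))*(-92) = (2899*(-(-4 + 6))/368)*(-92) = (2899*(-1*2)/368)*(-92) = ((2899/368)*(-2))*(-92) = -2899/184*(-92) = 2899/2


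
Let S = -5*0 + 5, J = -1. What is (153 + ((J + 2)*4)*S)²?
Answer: 29929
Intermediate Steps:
S = 5 (S = 0 + 5 = 5)
(153 + ((J + 2)*4)*S)² = (153 + ((-1 + 2)*4)*5)² = (153 + (1*4)*5)² = (153 + 4*5)² = (153 + 20)² = 173² = 29929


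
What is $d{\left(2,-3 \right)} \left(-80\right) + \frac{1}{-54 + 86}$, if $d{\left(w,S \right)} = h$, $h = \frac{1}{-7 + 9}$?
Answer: $- \frac{1279}{32} \approx -39.969$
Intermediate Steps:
$h = \frac{1}{2} \approx 0.5$
$d{\left(w,S \right)} = \frac{1}{2}$
$d{\left(2,-3 \right)} \left(-80\right) + \frac{1}{-54 + 86} = \frac{1}{2} \left(-80\right) + \frac{1}{-54 + 86} = -40 + \frac{1}{32} = - \frac{1279}{32}$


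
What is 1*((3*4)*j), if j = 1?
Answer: 12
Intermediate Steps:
1*((3*4)*j) = 1*((3*4)*1) = 1*(12*1) = 1*12 = 12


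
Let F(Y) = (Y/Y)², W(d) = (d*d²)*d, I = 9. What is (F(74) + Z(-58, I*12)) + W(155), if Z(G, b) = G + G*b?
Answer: 577194304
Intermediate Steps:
W(d) = d⁴ (W(d) = d³*d = d⁴)
F(Y) = 1 (F(Y) = 1² = 1)
(F(74) + Z(-58, I*12)) + W(155) = (1 - 58*(1 + 9*12)) + 155⁴ = (1 - 58*(1 + 108)) + 577200625 = (1 - 58*109) + 577200625 = (1 - 6322) + 577200625 = -6321 + 577200625 = 577194304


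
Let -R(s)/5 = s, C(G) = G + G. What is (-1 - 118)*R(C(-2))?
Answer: -2380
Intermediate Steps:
C(G) = 2*G
R(s) = -5*s
(-1 - 118)*R(C(-2)) = (-1 - 118)*(-10*(-2)) = -(-595)*(-4) = -119*20 = -2380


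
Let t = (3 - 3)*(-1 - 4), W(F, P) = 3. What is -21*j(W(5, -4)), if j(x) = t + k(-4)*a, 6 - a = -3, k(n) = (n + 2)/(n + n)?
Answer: -189/4 ≈ -47.250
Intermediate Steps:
k(n) = (2 + n)/(2*n) (k(n) = (2 + n)/((2*n)) = (2 + n)*(1/(2*n)) = (2 + n)/(2*n))
a = 9 (a = 6 - 1*(-3) = 6 + 3 = 9)
t = 0 (t = 0*(-5) = 0)
j(x) = 9/4 (j(x) = 0 + ((½)*(2 - 4)/(-4))*9 = 0 + ((½)*(-¼)*(-2))*9 = 0 + (¼)*9 = 0 + 9/4 = 9/4)
-21*j(W(5, -4)) = -21*9/4 = -189/4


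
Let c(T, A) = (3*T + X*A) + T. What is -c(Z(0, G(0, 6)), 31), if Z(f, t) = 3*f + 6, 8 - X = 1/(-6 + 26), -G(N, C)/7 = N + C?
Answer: -5409/20 ≈ -270.45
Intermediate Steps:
G(N, C) = -7*C - 7*N (G(N, C) = -7*(N + C) = -7*(C + N) = -7*C - 7*N)
X = 159/20 (X = 8 - 1/(-6 + 26) = 8 - 1/20 = 159/20 ≈ 7.9500)
Z(f, t) = 6 + 3*f
c(T, A) = 4*T + 159*A/20 (c(T, A) = (3*T + 159*A/20) + T = 4*T + 159*A/20)
-c(Z(0, G(0, 6)), 31) = -(4*(6 + 3*0) + (159/20)*31) = -(4*(6 + 0) + 4929/20) = -(4*6 + 4929/20) = -(24 + 4929/20) = -1*5409/20 = -5409/20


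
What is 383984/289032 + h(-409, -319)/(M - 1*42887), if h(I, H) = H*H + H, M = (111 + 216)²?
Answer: 306312997/105171519 ≈ 2.9125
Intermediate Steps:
M = 106929 (M = 327² = 106929)
h(I, H) = H + H² (h(I, H) = H² + H = H + H²)
383984/289032 + h(-409, -319)/(M - 1*42887) = 383984/289032 + (-319*(1 - 319))/(106929 - 1*42887) = 383984*(1/289032) + (-319*(-318))/(106929 - 42887) = 47998/36129 + 101442/64042 = 47998/36129 + 101442*(1/64042) = 47998/36129 + 4611/2911 = 306312997/105171519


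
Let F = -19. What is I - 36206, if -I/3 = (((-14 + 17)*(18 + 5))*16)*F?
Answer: 26722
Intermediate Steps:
I = 62928 (I = -3*((-14 + 17)*(18 + 5))*16*(-19) = -3*(3*23)*16*(-19) = -3*69*16*(-19) = -3312*(-19) = -3*(-20976) = 62928)
I - 36206 = 62928 - 36206 = 26722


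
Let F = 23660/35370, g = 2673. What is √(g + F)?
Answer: √3716509431/1179 ≈ 51.708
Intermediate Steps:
F = 2366/3537 (F = 23660*(1/35370) = 2366/3537 ≈ 0.66893)
√(g + F) = √(2673 + 2366/3537) = √(9456767/3537) = √3716509431/1179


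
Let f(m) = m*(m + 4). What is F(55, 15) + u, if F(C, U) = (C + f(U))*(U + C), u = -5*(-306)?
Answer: 25330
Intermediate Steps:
f(m) = m*(4 + m)
u = 1530
F(C, U) = (C + U)*(C + U*(4 + U)) (F(C, U) = (C + U*(4 + U))*(U + C) = (C + U*(4 + U))*(C + U) = (C + U)*(C + U*(4 + U)))
F(55, 15) + u = (55² + 55*15 + 15²*(4 + 15) + 55*15*(4 + 15)) + 1530 = (3025 + 825 + 225*19 + 55*15*19) + 1530 = (3025 + 825 + 4275 + 15675) + 1530 = 23800 + 1530 = 25330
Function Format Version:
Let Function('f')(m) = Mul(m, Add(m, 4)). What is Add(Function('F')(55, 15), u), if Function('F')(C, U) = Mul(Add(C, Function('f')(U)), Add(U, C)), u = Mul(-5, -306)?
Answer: 25330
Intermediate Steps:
Function('f')(m) = Mul(m, Add(4, m))
u = 1530
Function('F')(C, U) = Mul(Add(C, U), Add(C, Mul(U, Add(4, U)))) (Function('F')(C, U) = Mul(Add(C, Mul(U, Add(4, U))), Add(U, C)) = Mul(Add(C, Mul(U, Add(4, U))), Add(C, U)) = Mul(Add(C, U), Add(C, Mul(U, Add(4, U)))))
Add(Function('F')(55, 15), u) = Add(Add(Pow(55, 2), Mul(55, 15), Mul(Pow(15, 2), Add(4, 15)), Mul(55, 15, Add(4, 15))), 1530) = Add(Add(3025, 825, Mul(225, 19), Mul(55, 15, 19)), 1530) = Add(Add(3025, 825, 4275, 15675), 1530) = Add(23800, 1530) = 25330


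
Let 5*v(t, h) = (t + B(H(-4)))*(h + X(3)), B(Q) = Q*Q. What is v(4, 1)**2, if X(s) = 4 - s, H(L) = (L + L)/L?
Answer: 256/25 ≈ 10.240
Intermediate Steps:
H(L) = 2 (H(L) = (2*L)/L = 2)
B(Q) = Q**2
v(t, h) = (1 + h)*(4 + t)/5 (v(t, h) = ((t + 2**2)*(h + (4 - 1*3)))/5 = ((t + 4)*(h + (4 - 3)))/5 = ((4 + t)*(h + 1))/5 = ((4 + t)*(1 + h))/5 = ((1 + h)*(4 + t))/5 = (1 + h)*(4 + t)/5)
v(4, 1)**2 = (4/5 + (1/5)*4 + (4/5)*1 + (1/5)*1*4)**2 = (4/5 + 4/5 + 4/5 + 4/5)**2 = (16/5)**2 = 256/25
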